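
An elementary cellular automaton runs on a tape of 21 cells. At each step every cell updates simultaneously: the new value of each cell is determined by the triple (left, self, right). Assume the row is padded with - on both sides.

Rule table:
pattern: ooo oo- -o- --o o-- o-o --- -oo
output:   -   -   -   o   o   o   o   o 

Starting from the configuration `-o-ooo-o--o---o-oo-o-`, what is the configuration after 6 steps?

step 1: o-oo--o-oo-ooo-oo-o-o
step 2: -oo-oo-oo-oo--oo-o-o-
step 3: oo-oo-oo-oo-ooo-o-o-o
step 4: o-oo-oo-oo-oo--o-o-o-
step 5: -oo-oo-oo-oo-oo-o-o-o
step 6: oo-oo-oo-oo-oo-o-o-o-

oo-oo-oo-oo-oo-o-o-o-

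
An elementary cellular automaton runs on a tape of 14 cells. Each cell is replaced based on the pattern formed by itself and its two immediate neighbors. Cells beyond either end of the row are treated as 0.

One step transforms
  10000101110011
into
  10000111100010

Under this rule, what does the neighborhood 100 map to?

At position 1 the neighborhood is 100; the next row has 0 there.

0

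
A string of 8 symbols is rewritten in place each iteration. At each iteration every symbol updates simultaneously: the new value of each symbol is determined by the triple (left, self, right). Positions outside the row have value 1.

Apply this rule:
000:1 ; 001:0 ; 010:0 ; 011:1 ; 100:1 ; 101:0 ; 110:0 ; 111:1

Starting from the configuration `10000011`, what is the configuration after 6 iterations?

iteration 1: 01111011
iteration 2: 01110011
iteration 3: 01101011
iteration 4: 01000011
iteration 5: 00111011
iteration 6: 10110011

10110011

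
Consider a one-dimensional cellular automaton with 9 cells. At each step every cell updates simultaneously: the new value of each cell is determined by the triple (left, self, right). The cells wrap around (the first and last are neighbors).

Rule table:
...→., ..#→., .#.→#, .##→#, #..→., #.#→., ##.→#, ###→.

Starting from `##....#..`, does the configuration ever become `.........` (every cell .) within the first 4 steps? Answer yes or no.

no

##....#..  (fixed point — unchanged through step 4)
step 4 is ##....#.., still not uniform .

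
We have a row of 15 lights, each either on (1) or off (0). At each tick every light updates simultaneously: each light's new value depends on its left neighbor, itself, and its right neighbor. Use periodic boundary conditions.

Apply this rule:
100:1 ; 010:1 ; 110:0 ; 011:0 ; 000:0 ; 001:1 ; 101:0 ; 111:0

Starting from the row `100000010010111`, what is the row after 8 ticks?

100011110111000

010000111110000
111001000001000
000111100011101
101000010100001
001100110110010
010011000001111
011100100010000
100011110111000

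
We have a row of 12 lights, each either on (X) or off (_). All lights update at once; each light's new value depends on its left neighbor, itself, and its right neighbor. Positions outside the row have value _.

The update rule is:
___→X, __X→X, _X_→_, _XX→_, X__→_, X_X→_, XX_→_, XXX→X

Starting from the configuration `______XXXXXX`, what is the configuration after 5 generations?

XXXXX__XX___

XXXXXX_XXXX_
_XXXX___XX__
X_XX__XX___X
_____X___XX_
XXXXX__XX___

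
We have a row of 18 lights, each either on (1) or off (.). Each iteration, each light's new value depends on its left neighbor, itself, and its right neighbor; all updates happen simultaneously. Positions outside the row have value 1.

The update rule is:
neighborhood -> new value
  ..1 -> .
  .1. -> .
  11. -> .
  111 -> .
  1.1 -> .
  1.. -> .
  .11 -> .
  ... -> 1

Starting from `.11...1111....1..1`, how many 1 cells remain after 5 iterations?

....1......11.....
.11...1111....111.
....1......11.....  (repeats iteration 1; period 2)
iteration 5: ....1......11.....
count of 1: 3

3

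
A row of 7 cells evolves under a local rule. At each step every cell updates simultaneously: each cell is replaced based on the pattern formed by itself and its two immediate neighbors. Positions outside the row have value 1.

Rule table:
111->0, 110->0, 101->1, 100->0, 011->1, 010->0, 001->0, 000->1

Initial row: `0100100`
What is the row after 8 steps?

0100001

1000000
0011110
0010001
0000101
0110011
1100010
0001001
0100001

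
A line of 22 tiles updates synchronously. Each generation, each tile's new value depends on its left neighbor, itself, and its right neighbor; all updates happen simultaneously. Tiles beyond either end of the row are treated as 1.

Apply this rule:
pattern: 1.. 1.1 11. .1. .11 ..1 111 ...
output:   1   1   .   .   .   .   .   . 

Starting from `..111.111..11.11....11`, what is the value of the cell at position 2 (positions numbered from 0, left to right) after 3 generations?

generation 1: 1....1...1...1..1.....
generation 2: .1....1...1...1..1....
generation 3: 1.1....1...1...1..1...
position 2 holds 1

1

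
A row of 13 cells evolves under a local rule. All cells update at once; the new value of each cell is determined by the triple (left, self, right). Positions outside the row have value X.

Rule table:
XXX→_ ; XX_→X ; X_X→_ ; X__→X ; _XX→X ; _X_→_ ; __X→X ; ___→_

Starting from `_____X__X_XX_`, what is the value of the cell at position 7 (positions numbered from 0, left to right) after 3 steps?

_

X___X_XX__XX_
XX_X__XXXXXX_
_X__XXX____X_
position 7 holds _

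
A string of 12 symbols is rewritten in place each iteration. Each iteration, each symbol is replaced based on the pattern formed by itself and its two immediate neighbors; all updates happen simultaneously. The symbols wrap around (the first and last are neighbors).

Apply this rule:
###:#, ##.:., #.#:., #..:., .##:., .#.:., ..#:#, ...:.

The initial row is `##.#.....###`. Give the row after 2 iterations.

iteration 1: #.......#.##
iteration 2: .......#...#

.......#...#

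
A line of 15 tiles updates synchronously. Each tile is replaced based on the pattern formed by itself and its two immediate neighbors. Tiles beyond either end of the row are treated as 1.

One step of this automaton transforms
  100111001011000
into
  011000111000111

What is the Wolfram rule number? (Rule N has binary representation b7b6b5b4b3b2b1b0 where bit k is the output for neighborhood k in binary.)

23

position 4: 111 → 0  (bit 7 = 0)
position 0: 110 → 0  (bit 6 = 0)
position 9: 101 → 0  (bit 5 = 0)
position 1: 100 → 1  (bit 4 = 1)
position 3: 011 → 0  (bit 3 = 0)
position 8: 010 → 1  (bit 2 = 1)
position 2: 001 → 1  (bit 1 = 1)
position 13: 000 → 1  (bit 0 = 1)
bits b7..b0 = 00010111 = 23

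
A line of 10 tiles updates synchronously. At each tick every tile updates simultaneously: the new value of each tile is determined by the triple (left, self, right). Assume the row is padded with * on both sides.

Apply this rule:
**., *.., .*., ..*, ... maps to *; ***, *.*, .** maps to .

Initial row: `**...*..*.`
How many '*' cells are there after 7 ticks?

9

.********.
........*.
*********.
........*.  (repeats tick 2; period 2)
tick 7: *********.
count of *: 9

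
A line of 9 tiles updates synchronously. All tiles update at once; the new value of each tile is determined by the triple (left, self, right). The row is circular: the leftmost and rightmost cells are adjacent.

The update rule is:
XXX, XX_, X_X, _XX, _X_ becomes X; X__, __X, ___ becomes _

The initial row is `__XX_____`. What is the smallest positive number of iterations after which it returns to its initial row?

iteration 1: __XX_____

1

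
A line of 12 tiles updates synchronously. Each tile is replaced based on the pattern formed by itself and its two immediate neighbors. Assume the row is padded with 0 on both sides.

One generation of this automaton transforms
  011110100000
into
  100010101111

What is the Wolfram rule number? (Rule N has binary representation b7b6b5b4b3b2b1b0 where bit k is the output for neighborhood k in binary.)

71

position 2: 111 → 0  (bit 7 = 0)
position 4: 110 → 1  (bit 6 = 1)
position 5: 101 → 0  (bit 5 = 0)
position 7: 100 → 0  (bit 4 = 0)
position 1: 011 → 0  (bit 3 = 0)
position 6: 010 → 1  (bit 2 = 1)
position 0: 001 → 1  (bit 1 = 1)
position 8: 000 → 1  (bit 0 = 1)
bits b7..b0 = 01000111 = 71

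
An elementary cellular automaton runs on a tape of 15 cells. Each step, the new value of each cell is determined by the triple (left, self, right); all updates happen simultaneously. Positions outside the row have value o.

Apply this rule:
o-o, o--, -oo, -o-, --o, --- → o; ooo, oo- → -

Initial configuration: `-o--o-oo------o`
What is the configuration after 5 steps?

ooooooooo-ooooo

ooooooo-ooooooo
-------oo------
oooooooo-oooooo
--------oo-----
ooooooooo-ooooo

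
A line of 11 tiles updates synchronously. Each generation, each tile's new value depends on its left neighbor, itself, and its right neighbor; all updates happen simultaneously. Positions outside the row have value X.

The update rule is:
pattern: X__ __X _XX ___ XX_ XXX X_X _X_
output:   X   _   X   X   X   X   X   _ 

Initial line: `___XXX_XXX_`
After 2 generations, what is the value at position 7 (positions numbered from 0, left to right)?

X

XX_XXXXXXXX
XXXXXXXXXXX
position 7 holds X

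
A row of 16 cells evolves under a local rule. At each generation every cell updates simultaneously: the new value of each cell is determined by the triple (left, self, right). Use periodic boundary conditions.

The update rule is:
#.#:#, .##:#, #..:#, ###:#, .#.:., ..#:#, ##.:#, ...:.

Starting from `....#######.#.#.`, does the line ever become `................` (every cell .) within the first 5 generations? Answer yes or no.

generation 1: ...#########.#.#
generation 2: #.###########.#.
generation 3: .#############.#
generation 4: ###############.
generation 5: ################
generation 5 is ################, still not uniform .

no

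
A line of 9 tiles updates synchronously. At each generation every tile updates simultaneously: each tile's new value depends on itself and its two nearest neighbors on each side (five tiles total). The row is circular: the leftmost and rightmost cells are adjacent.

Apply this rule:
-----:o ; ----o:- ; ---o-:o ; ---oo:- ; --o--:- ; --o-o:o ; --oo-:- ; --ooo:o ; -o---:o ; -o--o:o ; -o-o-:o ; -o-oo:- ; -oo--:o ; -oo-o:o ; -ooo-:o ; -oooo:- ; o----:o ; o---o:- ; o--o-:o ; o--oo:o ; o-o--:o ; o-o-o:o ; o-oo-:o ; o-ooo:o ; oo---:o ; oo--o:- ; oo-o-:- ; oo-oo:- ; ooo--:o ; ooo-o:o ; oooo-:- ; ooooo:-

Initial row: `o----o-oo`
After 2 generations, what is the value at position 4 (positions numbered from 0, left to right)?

o

ooo-oo-oo
--o-oo-o-
position 4 holds o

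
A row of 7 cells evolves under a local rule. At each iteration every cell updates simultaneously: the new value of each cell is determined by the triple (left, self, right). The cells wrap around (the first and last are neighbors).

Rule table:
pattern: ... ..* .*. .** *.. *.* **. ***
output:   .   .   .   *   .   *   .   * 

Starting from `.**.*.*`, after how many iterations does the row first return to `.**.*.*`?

**.*.*.
*.*.*.*
.*.*.**
*.*.**.
.*.**.*
*.**.*.
.**.*.*

7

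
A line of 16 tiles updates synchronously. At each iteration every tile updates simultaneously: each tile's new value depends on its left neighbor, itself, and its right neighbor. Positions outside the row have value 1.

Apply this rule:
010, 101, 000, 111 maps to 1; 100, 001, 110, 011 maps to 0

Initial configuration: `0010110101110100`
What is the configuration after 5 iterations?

iteration 1: 0011001110101100
iteration 2: 0000000101110000
iteration 3: 0111110110100110
iteration 4: 1011101001100001
iteration 5: 0101011000001100

0101011000001100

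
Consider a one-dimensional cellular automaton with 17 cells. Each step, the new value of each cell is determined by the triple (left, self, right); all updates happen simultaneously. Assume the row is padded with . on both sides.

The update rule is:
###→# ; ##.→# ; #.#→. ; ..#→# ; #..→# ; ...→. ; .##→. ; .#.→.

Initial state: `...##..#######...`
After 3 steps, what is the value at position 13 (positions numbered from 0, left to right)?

..#.###.#######..
.#...##..#######.
#.#.#.###.#######
position 13 holds #

#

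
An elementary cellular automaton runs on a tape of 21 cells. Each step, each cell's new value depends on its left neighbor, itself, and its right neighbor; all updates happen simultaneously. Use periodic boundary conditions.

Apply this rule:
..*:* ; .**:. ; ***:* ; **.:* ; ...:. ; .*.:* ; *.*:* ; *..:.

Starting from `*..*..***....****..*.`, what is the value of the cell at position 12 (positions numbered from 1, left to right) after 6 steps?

*

step 1: *.**.*.**...*.***.***
step 2: **.****.*..***.***.**
step 3: ***.*****.*.***.***.*
step 4: ****.*******.***.***.
step 5: .****.*******.***.***
step 6: *.****.*******.***.**
position 12 holds *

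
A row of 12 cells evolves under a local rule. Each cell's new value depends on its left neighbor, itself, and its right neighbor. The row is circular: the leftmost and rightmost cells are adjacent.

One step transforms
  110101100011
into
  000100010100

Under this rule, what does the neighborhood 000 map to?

0

At position 8 the neighborhood is 000; the next row has 0 there.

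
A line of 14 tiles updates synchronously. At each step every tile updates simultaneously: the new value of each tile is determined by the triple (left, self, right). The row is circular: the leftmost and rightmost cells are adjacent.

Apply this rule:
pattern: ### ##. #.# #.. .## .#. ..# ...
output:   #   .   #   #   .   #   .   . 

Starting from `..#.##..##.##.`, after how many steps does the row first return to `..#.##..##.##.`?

14

step 1: ..##..#...#..#
step 2: #...#.##..##.#
step 3: .#..##..#...#.
step 4: .##...#.##..##
step 5: #..#..##..#...
step 6: ##.##...#.##..
step 7: ..#..#..##..#.
step 8: ..##.##...#.##
step 9: #...#..#..##..
step 10: ##..##.##...#.
step 11: ..#...#..#..##
step 12: #.##..##.##...
step 13: ##..#...#..#..
step 14: ..#.##..##.##.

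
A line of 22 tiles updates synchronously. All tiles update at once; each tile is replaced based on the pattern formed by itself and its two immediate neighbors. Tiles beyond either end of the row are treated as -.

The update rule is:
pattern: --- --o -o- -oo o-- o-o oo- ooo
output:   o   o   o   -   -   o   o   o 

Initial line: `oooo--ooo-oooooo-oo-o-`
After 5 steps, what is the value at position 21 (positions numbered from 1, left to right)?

-ooo-o-ooo-oooooo-ooo-
o-ooooo-ooo-oooooo-oo-
oo-ooooo-ooo-oooooo-o-
-oo-ooooo-ooo-ooooooo-
o-oo-ooooo-ooo-oooooo-
position 21 holds o

o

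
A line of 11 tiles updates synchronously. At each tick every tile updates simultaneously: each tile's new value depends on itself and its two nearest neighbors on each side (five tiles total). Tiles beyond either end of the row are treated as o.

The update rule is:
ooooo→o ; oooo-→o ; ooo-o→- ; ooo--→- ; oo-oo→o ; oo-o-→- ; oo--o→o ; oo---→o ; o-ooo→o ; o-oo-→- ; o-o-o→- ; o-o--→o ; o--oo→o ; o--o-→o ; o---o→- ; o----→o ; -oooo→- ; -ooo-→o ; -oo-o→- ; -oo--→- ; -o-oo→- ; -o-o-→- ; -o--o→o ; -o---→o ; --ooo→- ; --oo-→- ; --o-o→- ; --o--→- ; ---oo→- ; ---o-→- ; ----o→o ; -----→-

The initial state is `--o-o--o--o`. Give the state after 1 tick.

oo--ooo-oo-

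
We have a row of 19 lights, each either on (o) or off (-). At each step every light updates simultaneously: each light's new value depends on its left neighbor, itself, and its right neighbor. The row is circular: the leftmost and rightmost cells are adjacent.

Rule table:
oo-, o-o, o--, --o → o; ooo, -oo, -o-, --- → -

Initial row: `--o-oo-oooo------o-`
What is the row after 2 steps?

step 1: -o-o-oo---oo----o-o
step 2: o-o-o-oo-o-oo--o-o-

o-o-o-oo-o-oo--o-o-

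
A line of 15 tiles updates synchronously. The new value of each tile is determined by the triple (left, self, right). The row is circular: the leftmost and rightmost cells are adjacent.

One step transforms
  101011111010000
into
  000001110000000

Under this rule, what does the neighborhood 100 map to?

0

At position 11 the neighborhood is 100; the next row has 0 there.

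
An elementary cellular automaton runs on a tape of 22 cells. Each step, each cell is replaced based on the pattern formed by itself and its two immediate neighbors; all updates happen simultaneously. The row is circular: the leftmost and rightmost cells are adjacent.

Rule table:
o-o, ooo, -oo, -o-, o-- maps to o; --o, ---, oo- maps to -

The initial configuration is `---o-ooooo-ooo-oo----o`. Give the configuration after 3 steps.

step 1: o--oooooo-ooo-oo-o---o
step 2: -o-ooooo-ooo-oo-ooo--o
step 3: ooooooo-ooo-oo-ooo-o-o

ooooooo-ooo-oo-ooo-o-o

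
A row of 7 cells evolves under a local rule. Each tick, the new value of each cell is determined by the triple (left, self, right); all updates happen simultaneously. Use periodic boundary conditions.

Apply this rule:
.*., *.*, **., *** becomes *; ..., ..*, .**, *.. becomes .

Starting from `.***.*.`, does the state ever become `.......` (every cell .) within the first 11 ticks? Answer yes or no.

no

..****.
...***.
....**.
.....*.
.....*.  (fixed point — unchanged through tick 11)
tick 11 is .....*., still not uniform .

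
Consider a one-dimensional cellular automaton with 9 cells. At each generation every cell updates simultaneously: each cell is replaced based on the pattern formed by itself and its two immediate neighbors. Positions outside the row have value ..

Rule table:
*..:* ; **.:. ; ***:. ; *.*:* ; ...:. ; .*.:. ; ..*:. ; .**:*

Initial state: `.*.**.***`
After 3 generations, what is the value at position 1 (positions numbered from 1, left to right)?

.

..**.**..
..*.**.*.
...**.*.*
position 1 holds .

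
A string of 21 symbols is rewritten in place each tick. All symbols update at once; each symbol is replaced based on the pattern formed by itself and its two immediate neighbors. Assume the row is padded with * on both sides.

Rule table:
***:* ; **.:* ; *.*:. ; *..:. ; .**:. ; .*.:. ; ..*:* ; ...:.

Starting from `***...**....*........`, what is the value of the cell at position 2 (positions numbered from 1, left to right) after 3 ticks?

tick 1: ***..*.*...*........*
tick 2: ***.*.....*........*.
tick 3: ***......*........*..
position 2 holds *

*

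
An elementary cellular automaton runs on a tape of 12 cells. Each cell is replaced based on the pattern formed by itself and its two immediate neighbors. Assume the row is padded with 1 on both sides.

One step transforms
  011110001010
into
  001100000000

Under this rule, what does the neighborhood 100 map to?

At position 5 the neighborhood is 100; the next row has 0 there.

0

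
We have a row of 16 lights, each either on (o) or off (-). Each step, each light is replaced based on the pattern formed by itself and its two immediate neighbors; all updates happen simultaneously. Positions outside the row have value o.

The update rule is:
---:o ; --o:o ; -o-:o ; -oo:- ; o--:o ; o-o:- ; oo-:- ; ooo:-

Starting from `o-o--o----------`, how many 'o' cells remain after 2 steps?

2

step 1: --oooooooooooooo
step 2: oo--------------
count of o: 2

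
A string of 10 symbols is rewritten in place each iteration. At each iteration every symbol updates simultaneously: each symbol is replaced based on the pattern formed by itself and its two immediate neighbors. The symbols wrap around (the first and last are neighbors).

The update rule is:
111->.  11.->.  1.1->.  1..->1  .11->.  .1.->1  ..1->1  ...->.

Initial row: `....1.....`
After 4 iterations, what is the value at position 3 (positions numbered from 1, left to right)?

...111....
..1...1...
.111.111..
1.......1.
position 3 holds .

.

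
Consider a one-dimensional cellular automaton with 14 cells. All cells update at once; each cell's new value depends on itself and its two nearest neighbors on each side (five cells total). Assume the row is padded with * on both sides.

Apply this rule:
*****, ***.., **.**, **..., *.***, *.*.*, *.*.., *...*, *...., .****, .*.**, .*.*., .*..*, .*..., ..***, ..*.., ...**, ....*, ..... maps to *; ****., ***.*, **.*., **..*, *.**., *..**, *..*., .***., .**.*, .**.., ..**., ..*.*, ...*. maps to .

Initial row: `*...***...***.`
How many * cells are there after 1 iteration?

11

*****.*****..*
count of *: 11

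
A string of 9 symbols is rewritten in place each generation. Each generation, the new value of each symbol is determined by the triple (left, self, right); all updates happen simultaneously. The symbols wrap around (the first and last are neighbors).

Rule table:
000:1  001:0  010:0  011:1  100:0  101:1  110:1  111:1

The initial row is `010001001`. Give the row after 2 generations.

000001110

100100000
000001110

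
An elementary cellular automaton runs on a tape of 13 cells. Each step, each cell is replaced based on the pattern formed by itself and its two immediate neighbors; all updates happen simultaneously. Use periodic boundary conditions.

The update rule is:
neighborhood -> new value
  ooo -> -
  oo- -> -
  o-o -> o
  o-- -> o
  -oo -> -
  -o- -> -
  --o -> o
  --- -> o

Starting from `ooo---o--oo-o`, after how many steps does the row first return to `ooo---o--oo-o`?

2

---ooo-oo--o-
ooo---o--oo-o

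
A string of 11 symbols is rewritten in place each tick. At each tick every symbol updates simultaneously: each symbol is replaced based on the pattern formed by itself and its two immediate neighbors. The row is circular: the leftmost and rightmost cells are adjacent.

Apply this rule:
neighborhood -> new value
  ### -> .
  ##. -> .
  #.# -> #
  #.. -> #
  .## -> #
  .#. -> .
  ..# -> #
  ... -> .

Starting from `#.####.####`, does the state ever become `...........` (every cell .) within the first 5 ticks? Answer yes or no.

.##...##...
##.#.##.#..
#.#.##.#.##
.#.##.#.##.
#.##.#.##.#
tick 5 is #.##.#.##.#, still not uniform .

no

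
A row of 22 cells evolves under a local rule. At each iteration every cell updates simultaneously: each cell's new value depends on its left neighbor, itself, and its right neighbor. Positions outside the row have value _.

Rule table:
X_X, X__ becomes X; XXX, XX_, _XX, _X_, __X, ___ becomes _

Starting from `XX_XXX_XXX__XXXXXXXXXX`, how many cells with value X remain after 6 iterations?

3

__X___X___X___________
___X___X___X__________
____X___X___X_________
_____X___X___X________
______X___X___X_______
_______X___X___X______
count of X: 3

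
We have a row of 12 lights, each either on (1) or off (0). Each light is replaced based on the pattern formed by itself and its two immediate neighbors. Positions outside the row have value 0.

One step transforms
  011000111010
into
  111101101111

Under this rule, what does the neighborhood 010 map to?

At position 10 the neighborhood is 010; the next row has 1 there.

1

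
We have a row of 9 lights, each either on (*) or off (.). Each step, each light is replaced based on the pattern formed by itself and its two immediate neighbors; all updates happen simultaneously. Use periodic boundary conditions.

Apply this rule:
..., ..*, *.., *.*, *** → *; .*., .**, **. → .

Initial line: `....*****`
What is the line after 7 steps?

****.***.
.**.*.*.*
*..*.*.*.
.**.*.*.*  (repeats step 2; period 2)
step 7: *..*.*.*.

*..*.*.*.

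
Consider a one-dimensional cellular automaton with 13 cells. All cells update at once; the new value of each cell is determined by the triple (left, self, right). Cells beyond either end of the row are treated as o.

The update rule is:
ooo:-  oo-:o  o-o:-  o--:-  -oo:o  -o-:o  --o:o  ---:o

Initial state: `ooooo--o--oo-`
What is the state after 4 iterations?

----o-oo-ooo-
-oooo-oo-o-o-
-o--o-oo-o-o-
-o-oo-oo-o-o-

-o-oo-oo-o-o-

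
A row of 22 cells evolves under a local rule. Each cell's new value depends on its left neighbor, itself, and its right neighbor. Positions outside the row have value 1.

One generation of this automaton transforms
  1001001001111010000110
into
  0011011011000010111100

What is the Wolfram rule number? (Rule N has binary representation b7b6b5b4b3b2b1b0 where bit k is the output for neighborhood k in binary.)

15

position 10: 111 → 0  (bit 7 = 0)
position 0: 110 → 0  (bit 6 = 0)
position 13: 101 → 0  (bit 5 = 0)
position 1: 100 → 0  (bit 4 = 0)
position 9: 011 → 1  (bit 3 = 1)
position 3: 010 → 1  (bit 2 = 1)
position 2: 001 → 1  (bit 1 = 1)
position 16: 000 → 1  (bit 0 = 1)
bits b7..b0 = 00001111 = 15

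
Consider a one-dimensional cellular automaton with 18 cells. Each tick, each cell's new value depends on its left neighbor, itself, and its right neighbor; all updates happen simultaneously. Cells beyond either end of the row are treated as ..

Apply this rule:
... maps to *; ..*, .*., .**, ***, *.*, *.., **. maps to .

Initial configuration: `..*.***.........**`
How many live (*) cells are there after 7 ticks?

8

tick 1: *.......*******...
tick 2: ..*****.........**
tick 3: *.......*******...  (repeats tick 1; period 2)
tick 7: *.......*******...
count of *: 8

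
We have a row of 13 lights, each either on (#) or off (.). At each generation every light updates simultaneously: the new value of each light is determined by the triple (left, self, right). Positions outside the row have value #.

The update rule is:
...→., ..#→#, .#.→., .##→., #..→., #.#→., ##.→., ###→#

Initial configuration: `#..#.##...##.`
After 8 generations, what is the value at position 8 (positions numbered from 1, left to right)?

..#......#...
.#......#...#
.......#...#.
......#...#..
.....#...#..#
....#...#..#.
...#...#..#..
..#...#..#..#
position 8 holds .

.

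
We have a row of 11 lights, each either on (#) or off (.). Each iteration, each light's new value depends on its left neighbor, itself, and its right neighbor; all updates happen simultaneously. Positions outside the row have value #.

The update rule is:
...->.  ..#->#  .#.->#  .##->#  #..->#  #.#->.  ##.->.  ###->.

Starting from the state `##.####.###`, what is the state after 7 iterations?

.#..##.#.##

...#....#..
#.###..####
..#..###...
######..#.#
......###.#
#....##...#
.#..##.#.##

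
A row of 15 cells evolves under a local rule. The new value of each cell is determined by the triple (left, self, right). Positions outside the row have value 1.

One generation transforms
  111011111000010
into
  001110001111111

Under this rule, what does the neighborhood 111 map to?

0

At position 0 the neighborhood is 111; the next row has 0 there.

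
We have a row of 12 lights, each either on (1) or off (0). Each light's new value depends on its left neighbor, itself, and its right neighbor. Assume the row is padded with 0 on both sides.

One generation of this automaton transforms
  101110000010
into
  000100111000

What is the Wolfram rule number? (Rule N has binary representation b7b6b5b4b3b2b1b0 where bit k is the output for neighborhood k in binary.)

position 3: 111 → 1  (bit 7 = 1)
position 4: 110 → 0  (bit 6 = 0)
position 1: 101 → 0  (bit 5 = 0)
position 5: 100 → 0  (bit 4 = 0)
position 2: 011 → 0  (bit 3 = 0)
position 0: 010 → 0  (bit 2 = 0)
position 9: 001 → 0  (bit 1 = 0)
position 6: 000 → 1  (bit 0 = 1)
bits b7..b0 = 10000001 = 129

129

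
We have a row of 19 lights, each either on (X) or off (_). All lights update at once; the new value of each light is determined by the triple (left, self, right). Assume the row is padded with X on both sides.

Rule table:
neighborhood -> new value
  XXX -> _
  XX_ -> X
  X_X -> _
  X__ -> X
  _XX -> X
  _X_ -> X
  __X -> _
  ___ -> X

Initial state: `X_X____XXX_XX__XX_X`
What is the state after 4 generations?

X_XX_X_X_X_X_X_XX_X

X_XXXX_X_X_XXX_XX_X
X_X__X_X_X_X_X_XX_X
X_XX_X_X_X_X_X_XX_X
X_XX_X_X_X_X_X_XX_X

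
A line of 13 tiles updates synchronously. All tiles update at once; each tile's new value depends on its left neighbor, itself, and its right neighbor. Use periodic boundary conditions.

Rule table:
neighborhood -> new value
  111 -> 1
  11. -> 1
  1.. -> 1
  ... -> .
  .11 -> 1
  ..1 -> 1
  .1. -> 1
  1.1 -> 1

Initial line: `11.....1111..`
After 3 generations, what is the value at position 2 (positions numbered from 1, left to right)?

1

generation 1: 111...1111111
generation 2: 1111.11111111
generation 3: 1111111111111
position 2 holds 1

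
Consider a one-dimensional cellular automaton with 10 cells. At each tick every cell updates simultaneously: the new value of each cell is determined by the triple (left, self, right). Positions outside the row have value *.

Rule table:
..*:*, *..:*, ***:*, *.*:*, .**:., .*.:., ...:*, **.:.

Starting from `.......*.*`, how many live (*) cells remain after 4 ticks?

*******.*.
******.*.*
*****.*.*.
****.*.*.*
count of *: 7

7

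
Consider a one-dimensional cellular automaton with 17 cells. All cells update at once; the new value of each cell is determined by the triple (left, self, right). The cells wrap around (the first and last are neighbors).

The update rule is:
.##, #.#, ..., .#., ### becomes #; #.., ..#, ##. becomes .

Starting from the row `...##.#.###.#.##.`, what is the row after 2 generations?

##.#.#####.####..
#.#######.####...

#.#######.####...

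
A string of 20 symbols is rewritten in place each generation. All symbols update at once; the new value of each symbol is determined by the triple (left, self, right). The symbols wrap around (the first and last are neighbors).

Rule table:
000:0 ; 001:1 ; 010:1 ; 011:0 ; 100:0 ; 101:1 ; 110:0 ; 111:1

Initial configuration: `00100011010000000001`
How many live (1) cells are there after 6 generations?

5

generation 1: 01100100110000000011
generation 2: 10001101000000000100
generation 3: 10010011000000001101
generation 4: 00110100000000010010
generation 5: 01001100000000110110
generation 6: 11010000000001001000
count of 1: 5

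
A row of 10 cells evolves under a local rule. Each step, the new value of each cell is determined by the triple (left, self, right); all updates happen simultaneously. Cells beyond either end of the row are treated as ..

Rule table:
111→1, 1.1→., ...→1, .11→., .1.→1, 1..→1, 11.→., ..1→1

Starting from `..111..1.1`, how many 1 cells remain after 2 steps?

step 1: 11.1.111.1
step 2: ...1..1..1
count of 1: 3

3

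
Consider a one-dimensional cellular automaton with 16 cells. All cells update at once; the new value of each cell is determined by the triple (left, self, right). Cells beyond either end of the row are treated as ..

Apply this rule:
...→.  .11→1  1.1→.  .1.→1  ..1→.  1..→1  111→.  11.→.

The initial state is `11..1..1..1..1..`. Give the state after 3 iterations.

1.1.11.11.11.1.1

1.1.11.11.11.11.
1.1.1..1..1..1.1
1.1.11.11.11.1.1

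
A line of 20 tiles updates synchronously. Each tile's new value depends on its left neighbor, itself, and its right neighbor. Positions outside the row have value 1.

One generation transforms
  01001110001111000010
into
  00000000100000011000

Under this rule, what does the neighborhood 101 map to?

0

At position 0 the neighborhood is 101; the next row has 0 there.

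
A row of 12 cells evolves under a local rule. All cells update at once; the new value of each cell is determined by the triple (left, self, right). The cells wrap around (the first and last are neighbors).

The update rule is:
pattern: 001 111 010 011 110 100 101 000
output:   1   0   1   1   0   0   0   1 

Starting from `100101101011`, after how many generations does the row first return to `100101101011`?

generation 1: 001101001010
generation 2: 111001011010
generation 3: 100011010010
generation 4: 101110010110
generation 5: 101000110100
generation 6: 101011100101
generation 7: 001010001101
generation 8: 011010111001
generation 9: 010010100011
generation 10: 010110101110
generation 11: 110100101000
generation 12: 100101101011

12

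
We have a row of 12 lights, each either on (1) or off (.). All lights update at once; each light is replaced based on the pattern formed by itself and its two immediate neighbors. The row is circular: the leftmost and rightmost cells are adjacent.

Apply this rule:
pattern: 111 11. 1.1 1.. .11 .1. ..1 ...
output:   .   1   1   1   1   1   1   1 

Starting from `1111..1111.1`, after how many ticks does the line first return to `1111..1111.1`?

2

tick 1: ...1111..111
tick 2: 1111..1111.1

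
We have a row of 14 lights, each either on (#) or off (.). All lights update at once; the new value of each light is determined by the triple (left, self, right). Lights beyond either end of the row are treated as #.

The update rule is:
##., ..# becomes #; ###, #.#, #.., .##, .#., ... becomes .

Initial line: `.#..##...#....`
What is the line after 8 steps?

.#....#..#..#.

...#.#..#....#
..#....#....#.
.#....#....#..
.....#....#..#
....#....#..#.
...#....#..#..
..#....#..#..#
.#....#..#..#.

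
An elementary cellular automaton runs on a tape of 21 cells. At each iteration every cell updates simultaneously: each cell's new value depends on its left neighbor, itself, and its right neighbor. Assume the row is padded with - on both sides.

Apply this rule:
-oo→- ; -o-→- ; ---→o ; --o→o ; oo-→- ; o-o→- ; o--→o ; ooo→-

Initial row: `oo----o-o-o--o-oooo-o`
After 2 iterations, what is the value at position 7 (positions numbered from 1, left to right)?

o

iteration 1: --oooo-----oo--------
iteration 2: oo----ooooo--oooooooo
position 7 holds o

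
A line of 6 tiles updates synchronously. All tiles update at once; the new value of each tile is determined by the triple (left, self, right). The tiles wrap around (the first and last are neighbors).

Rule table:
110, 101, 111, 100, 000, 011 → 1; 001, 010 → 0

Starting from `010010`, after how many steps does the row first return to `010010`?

3

001001
100100
010010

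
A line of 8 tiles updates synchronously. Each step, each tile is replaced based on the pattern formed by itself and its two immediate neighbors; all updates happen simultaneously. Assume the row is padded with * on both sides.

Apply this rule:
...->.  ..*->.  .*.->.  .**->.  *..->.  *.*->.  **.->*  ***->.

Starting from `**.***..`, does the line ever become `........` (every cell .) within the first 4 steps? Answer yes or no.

yes

step 1: .*...*..
step 2: ........
all cells are . at step 2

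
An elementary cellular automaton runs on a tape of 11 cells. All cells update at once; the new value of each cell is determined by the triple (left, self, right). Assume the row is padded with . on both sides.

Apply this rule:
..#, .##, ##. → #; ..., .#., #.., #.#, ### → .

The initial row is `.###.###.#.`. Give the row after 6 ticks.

tick 1: ##.#.#.#...
tick 2: ##.........
tick 3: ##.........  (fixed point — unchanged through tick 6)

##.........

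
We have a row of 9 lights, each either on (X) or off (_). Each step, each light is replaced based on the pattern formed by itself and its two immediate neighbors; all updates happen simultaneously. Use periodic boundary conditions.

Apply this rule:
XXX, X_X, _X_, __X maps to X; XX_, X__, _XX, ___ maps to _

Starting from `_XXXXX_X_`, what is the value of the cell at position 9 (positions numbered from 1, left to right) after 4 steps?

X_XXX_XX_
XX_X_X__X
X_XXXX_X_
XX_XX_XXX
position 9 holds X

X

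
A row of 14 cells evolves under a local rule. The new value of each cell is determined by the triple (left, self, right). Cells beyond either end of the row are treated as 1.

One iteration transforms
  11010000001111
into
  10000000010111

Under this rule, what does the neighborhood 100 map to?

At position 4 the neighborhood is 100; the next row has 0 there.

0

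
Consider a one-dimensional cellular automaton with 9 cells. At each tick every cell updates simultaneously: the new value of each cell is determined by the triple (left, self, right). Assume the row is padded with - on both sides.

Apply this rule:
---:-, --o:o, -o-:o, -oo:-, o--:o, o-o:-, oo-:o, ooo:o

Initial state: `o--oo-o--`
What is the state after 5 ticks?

ooo-o-oo-
-oo-o--oo
o-o-ooo-o
o-o--oo-o
o-ooo-o-o

o-ooo-o-o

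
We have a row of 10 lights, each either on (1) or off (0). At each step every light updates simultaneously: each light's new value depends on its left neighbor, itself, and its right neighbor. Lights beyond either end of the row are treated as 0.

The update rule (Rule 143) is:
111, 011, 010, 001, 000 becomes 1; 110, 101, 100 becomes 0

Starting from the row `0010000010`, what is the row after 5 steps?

1110111110
1100111100
1001111001
1011110011
1011100110

1011100110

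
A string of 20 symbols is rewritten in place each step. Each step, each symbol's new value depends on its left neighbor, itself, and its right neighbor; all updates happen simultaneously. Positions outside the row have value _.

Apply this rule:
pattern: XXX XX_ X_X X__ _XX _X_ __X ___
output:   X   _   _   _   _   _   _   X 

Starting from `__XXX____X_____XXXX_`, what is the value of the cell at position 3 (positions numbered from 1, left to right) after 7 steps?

X__X__XX___XXX__XX__
_________X__X______X
XXXXXXXX______XXXX__
_XXXXXX__XXXX__XX__X
__XXXX____XX________
X__XX__XX____XXXXXXX
__________XX__XXXXX_
position 3 holds _

_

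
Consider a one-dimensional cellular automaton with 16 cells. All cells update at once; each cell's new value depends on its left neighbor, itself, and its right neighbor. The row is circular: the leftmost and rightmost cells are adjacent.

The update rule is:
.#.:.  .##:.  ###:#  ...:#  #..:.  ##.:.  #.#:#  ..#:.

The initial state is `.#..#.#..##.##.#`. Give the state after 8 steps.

step 1: #....#.....#..#.
step 2: ..##...###.....#
step 3: .....#..#..###..
step 4: ####........#..#
step 5: ###..######.....
step 6: .#....####..###.
step 7: ...##..##....#..
step 8: ##........##...#

##........##...#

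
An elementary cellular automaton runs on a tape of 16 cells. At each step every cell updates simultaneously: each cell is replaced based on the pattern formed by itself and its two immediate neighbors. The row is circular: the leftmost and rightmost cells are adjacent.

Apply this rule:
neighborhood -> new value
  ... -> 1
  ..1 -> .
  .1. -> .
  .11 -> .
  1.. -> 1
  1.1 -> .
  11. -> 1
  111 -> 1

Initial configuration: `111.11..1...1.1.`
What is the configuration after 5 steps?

111..11..11..111

.11..11..11.....
..11..11..111111
1..11..11..11111
11..11..11..1111
111..11..11..111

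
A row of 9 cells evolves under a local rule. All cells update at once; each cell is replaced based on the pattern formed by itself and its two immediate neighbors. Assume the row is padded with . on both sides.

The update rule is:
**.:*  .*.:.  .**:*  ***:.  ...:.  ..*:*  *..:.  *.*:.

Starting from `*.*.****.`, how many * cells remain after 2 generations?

2

....*..*.
...*..*..
count of *: 2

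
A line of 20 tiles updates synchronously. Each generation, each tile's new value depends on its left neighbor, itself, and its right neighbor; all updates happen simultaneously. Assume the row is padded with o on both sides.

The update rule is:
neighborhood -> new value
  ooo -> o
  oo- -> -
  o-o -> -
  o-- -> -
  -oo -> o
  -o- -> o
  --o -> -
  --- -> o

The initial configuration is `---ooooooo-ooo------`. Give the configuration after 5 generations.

generation 1: -o-oooooo--oo--oooo-
generation 2: -o-ooooo---o---ooo--
generation 3: -o-oooo--o-o-o-oo---
generation 4: -o-ooo---o-o-o-o--o-
generation 5: -o-oo--o-o-o-o-o--o-

-o-oo--o-o-o-o-o--o-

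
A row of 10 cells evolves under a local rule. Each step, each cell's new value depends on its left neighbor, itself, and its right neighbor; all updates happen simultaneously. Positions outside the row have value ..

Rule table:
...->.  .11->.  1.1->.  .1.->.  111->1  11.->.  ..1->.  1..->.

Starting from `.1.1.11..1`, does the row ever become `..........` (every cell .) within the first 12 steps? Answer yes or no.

yes

step 1: ..........
all cells are . at step 1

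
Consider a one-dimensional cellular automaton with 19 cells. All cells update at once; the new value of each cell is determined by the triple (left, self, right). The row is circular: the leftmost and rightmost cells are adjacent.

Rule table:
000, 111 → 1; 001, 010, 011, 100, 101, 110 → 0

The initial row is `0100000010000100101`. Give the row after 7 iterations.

0000010011000011110

0001111000110000000
1100110010000111111
1000000000110011111
0011111110000001111
0001111100111100110
1100111000011000000
0000010011000011110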